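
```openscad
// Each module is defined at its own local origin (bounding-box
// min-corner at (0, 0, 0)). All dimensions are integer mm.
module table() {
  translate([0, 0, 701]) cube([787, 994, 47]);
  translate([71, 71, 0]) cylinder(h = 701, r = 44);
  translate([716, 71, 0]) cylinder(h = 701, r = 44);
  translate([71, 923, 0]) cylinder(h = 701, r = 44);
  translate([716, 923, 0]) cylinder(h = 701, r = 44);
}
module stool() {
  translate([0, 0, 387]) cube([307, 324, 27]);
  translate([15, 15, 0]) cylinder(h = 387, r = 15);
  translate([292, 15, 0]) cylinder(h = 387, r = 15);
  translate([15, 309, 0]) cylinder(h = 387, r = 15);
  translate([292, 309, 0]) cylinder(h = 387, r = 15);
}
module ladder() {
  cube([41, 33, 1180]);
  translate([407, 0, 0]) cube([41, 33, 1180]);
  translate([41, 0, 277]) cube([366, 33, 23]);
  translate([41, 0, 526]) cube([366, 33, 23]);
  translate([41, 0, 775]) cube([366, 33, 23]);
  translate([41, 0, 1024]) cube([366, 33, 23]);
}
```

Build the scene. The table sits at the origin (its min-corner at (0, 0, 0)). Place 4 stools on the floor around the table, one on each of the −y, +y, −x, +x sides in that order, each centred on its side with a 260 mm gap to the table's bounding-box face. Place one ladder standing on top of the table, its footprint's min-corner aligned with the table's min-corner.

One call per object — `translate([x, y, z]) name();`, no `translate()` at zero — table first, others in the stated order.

table();
translate([240, -584, 0]) stool();
translate([240, 1254, 0]) stool();
translate([-567, 335, 0]) stool();
translate([1047, 335, 0]) stool();
translate([0, 0, 748]) ladder();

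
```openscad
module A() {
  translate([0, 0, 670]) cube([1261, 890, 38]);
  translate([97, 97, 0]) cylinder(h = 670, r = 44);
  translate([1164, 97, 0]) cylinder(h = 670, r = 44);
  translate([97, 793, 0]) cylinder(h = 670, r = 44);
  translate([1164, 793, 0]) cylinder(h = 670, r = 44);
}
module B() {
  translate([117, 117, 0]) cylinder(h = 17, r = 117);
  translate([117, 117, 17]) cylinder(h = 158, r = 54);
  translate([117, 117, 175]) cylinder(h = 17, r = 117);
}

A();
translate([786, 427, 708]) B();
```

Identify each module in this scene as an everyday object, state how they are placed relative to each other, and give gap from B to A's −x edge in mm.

The spool's min-x is at 786; the table's min-x is 0; gap = 786 mm.

A is a table. B is a spool. The spool is on top of the table. The gap from the spool to the table's −x edge is 786 mm.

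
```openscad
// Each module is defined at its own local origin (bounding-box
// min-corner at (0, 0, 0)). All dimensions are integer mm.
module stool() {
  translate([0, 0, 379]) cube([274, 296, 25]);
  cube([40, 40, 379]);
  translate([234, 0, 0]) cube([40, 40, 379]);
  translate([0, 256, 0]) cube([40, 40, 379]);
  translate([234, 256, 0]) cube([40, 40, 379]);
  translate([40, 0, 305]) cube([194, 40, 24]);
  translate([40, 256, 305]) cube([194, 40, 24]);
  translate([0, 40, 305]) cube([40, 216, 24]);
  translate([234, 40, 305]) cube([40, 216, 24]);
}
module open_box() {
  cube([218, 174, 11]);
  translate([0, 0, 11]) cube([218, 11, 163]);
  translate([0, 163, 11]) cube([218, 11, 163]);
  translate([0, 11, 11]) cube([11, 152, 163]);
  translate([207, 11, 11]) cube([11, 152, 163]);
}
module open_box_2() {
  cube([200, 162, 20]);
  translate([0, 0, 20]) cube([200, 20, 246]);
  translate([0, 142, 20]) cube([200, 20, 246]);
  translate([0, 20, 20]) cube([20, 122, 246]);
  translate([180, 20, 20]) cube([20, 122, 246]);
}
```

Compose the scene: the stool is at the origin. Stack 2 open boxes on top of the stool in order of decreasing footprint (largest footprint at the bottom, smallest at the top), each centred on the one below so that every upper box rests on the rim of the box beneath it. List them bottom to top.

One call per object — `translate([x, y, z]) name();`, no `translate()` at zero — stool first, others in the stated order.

stool();
translate([28, 61, 404]) open_box();
translate([37, 67, 578]) open_box_2();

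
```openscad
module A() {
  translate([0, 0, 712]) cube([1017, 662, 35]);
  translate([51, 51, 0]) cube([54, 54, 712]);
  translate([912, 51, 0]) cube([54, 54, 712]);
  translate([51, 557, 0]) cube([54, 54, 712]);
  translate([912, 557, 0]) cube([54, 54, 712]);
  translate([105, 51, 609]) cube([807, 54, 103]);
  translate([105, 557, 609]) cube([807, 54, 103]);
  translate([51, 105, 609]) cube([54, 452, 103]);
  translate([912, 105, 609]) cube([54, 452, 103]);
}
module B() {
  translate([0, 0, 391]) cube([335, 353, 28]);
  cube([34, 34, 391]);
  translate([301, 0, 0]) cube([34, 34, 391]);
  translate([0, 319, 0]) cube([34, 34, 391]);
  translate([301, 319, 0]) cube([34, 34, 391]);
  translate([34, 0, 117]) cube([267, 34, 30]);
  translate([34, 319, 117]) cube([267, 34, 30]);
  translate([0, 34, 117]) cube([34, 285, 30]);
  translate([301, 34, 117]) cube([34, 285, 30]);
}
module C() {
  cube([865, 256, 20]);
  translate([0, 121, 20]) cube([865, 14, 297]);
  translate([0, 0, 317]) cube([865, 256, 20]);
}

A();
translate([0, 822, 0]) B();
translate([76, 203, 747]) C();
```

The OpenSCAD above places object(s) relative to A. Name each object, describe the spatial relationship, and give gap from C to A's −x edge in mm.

A is a table. B is a stool. C is an I-beam. The stool is on the floor beside the table on its +y side. The I-beam is on top of the table, centred. The gap from the I-beam to the table's −x edge is 76 mm.

The I-beam's min-x is at 76; the table's min-x is 0; gap = 76 mm.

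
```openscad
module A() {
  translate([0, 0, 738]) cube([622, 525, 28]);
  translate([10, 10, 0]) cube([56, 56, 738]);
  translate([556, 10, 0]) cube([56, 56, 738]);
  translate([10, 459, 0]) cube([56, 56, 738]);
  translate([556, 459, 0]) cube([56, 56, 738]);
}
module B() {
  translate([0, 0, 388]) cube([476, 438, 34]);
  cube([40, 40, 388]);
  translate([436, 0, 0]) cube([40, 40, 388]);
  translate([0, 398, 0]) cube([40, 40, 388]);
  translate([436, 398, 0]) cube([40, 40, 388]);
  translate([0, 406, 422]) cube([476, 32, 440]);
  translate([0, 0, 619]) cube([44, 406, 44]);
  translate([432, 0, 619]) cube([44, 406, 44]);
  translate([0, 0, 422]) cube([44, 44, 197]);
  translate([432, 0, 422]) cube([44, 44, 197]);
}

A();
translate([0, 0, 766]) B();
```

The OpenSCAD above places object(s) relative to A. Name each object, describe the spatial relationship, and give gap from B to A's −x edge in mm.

A is a table. B is a chair. The chair is on top of the table. The gap from the chair to the table's −x edge is 0 mm.

The chair's min-x is at 0; the table's min-x is 0; gap = 0 mm.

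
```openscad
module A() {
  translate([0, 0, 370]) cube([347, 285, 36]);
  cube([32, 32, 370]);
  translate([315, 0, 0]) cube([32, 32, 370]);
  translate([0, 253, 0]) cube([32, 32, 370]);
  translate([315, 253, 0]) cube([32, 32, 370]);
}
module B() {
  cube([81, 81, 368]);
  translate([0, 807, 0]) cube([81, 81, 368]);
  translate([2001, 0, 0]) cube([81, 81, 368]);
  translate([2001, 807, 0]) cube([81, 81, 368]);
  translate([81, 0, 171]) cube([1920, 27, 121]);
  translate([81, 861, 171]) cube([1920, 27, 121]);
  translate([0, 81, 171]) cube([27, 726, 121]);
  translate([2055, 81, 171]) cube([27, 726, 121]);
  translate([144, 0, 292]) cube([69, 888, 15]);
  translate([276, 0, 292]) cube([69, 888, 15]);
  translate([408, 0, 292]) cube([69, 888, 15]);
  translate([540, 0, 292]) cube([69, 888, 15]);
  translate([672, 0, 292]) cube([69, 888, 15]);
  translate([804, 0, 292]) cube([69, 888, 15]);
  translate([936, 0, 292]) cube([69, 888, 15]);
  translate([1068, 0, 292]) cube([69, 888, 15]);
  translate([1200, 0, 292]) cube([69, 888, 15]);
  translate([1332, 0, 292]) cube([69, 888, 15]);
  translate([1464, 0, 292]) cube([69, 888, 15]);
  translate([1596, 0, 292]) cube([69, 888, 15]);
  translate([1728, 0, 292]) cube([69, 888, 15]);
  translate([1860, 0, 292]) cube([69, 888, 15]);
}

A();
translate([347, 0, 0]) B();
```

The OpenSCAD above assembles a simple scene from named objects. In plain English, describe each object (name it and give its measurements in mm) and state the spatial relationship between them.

A is a simple wooden stool: a rectangular seat 347 mm (x) by 285 mm (y), 36 mm thick, top face at z = 406 mm, on four square legs, each 32×32 mm in cross-section. The legs rest on z = 0, each flush with a corner of the seat.

B is a bed frame 2082 mm long (x) by 888 mm wide (y). Four 81×81 mm corner posts, 368 mm tall, at the corners of the footprint. Four rails of 27 mm thickness and 121 mm height run between adjacent posts with their undersides at z = 171 mm, their outer faces flush with the outside of the frame (the two x-running rails run between the posts' inner faces; the two y-running rails run between the posts' inner faces). 14 slats, each 69 mm wide (x) and 15 mm thick, lie across the top of the two x-running rails, running the full 888 mm width of the frame in y; the slats are evenly spaced along x between the inner faces of the end posts with equal gaps (rounded down to the nearest mm) at the −x end and between each pair — any rounding remainder accumulates at the +x end.

The bed frame is against the stool's +x side, with their −y faces flush.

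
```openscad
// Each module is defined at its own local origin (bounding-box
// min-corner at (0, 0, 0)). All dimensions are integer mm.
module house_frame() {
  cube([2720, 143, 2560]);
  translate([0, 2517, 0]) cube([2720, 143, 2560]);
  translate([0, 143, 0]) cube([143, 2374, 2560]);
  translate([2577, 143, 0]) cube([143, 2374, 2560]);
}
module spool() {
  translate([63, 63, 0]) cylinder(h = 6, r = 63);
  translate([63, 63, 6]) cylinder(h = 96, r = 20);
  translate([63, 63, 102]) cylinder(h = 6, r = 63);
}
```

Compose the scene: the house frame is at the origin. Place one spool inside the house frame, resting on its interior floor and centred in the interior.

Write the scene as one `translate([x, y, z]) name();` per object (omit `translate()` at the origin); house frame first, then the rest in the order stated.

house_frame();
translate([1297, 1267, 0]) spool();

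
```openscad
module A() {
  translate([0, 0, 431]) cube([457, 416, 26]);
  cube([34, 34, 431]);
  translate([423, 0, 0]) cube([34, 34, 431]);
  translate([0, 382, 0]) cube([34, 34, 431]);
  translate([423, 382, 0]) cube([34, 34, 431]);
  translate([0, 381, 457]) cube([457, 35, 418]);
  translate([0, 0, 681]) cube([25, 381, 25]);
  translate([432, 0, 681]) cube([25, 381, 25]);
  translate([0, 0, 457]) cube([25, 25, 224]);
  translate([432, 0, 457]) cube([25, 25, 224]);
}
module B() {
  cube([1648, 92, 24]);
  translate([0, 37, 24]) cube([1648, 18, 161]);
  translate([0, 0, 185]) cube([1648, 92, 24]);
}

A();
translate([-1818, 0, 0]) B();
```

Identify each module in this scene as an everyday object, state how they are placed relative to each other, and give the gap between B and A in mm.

The I-beam's nearest face is 170 mm from the chair's −x face.

A is a chair. B is an I-beam. The I-beam is on the floor beside the chair on its −x side. The gap between the I-beam and the chair is 170 mm.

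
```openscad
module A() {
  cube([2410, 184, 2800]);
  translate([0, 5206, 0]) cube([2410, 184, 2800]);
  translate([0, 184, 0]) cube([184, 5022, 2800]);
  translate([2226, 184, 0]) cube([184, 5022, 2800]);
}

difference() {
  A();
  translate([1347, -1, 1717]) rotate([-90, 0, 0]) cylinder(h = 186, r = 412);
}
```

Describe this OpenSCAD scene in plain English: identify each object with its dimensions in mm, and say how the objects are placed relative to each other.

A is the wall frame of a small rectangular building: four walls, each 2800 mm tall and 184 mm thick, enclosing a footprint 2410 mm (x) by 5390 mm (y) outside-to-outside, with no floor or roof. The front and back walls (the −y and +y sides) span the full width; the two side walls fit between them.

The house frame has a circular hole of radius 412 mm through its front wall, centred at (x = 1347, z = 1717).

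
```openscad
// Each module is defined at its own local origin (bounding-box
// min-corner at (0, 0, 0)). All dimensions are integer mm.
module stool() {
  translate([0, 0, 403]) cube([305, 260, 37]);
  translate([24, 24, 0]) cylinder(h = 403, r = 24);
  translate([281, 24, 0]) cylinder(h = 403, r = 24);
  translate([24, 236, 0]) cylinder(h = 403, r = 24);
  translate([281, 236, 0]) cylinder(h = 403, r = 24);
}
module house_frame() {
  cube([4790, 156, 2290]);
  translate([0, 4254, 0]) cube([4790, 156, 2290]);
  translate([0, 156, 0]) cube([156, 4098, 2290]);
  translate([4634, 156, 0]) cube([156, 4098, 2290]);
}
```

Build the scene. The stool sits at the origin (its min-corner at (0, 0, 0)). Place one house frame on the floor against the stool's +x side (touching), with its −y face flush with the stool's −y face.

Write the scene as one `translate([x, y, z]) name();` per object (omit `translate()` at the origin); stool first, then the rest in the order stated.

stool();
translate([305, 0, 0]) house_frame();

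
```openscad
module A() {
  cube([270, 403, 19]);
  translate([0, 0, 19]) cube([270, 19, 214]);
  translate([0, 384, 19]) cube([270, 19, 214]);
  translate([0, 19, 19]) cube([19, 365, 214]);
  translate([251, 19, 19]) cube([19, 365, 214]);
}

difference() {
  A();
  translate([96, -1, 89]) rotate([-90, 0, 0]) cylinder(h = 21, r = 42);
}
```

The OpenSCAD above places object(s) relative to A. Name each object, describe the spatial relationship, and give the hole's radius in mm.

The subtracted cylinder has r = 42 mm.

A is an open box. The open box has a circular hole through its front wall. The hole's radius is 42 mm.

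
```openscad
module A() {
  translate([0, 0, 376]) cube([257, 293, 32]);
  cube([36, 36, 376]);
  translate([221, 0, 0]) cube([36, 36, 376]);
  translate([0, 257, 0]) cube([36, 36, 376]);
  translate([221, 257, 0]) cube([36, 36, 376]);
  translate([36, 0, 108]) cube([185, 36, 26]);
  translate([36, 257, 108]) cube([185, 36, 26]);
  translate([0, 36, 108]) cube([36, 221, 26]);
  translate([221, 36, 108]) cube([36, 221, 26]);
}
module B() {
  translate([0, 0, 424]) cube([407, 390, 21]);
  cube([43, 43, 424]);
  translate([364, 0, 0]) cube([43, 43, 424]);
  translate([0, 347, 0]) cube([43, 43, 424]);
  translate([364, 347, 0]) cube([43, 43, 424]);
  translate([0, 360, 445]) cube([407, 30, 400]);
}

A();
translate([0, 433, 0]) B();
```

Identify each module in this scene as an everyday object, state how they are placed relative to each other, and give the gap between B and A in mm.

A is a stool. B is a chair. The chair is on the floor beside the stool on its +y side. The gap between the chair and the stool is 140 mm.

The chair's nearest face is 140 mm from the stool's +y face.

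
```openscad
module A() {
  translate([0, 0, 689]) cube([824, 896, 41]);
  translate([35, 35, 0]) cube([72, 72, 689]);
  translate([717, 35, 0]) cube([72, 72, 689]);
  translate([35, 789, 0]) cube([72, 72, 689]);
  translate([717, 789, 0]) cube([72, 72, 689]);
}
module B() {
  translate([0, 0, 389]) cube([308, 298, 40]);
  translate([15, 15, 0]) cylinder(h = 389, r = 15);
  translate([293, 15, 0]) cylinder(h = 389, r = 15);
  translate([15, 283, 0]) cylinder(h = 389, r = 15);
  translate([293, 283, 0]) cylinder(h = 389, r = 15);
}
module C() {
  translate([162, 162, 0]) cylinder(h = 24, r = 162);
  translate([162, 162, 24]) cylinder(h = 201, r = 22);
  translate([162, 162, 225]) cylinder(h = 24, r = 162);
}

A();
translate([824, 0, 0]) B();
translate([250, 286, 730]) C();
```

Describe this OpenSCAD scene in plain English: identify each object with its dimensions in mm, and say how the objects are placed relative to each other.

A is a table with a 824×896 mm rectangular top, 41 mm thick, top surface at z = 730 mm, supported by four 72×72 mm square legs, each inset 35 mm from the nearest pair of top edges, running from the floor.

B is a four-legged stool. The seat is a 308×298×40 mm slab whose top surface is at z = 429 mm; four round legs, each 30 mm in diameter, run from the floor (z = 0) to the underside of the seat, each leg's axis is inset half a diameter from the nearest pair of seat edges (so the leg's bounding box is flush with the corner).

C is a spool: two coaxial disc flanges of radius 162 mm and thickness 24 mm, joined by a core cylinder of radius 22 mm and height 201 mm. The lower flange rests on z = 0 and the three cylinders share a vertical axis.

The stool is against the table's +x side, with their −y faces flush. The spool is on top of the table, centred.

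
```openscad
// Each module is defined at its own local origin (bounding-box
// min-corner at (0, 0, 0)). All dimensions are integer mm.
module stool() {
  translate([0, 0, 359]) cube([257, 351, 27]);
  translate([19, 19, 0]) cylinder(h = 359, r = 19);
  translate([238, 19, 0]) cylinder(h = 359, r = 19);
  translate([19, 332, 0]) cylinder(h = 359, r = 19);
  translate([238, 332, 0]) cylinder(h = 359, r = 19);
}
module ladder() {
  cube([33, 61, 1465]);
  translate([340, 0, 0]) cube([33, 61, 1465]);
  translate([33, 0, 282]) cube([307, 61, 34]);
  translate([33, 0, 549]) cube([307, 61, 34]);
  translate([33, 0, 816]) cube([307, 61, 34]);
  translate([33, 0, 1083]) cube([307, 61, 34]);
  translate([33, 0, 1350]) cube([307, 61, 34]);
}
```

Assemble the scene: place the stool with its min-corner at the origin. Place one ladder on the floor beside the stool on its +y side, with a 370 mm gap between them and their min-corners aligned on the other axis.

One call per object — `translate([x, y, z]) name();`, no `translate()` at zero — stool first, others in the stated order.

stool();
translate([0, 721, 0]) ladder();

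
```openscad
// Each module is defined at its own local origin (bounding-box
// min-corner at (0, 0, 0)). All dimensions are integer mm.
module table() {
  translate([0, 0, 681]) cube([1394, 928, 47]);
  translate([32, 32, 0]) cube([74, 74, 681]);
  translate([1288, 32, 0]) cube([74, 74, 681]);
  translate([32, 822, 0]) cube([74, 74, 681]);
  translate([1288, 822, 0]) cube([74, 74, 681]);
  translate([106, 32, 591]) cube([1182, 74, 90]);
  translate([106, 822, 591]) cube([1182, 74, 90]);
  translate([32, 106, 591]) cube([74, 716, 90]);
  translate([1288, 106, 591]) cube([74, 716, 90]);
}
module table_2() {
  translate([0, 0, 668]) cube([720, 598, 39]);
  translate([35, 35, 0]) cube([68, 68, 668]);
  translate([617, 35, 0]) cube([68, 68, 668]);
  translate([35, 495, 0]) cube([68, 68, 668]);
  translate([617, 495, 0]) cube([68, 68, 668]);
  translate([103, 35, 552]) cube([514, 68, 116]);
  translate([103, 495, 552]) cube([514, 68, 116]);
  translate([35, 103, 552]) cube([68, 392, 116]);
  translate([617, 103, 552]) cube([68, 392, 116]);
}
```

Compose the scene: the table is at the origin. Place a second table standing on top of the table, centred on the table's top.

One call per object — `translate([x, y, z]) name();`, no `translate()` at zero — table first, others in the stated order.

table();
translate([337, 165, 728]) table_2();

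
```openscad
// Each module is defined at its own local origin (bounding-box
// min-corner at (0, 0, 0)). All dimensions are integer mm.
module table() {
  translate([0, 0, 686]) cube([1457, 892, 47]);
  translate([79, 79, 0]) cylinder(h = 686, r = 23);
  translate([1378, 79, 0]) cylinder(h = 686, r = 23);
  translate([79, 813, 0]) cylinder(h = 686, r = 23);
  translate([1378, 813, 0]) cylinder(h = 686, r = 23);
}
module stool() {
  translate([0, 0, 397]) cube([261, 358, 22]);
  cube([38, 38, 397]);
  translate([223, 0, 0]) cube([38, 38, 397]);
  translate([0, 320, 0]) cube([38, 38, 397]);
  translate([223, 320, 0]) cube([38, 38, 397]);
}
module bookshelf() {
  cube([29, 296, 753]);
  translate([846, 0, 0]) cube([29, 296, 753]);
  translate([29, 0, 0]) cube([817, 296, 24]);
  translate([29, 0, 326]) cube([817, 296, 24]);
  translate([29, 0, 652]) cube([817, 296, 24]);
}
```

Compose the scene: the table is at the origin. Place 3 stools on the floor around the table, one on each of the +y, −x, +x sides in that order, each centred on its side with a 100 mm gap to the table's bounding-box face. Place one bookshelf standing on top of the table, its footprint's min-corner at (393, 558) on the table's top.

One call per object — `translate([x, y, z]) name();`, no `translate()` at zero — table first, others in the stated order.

table();
translate([598, 992, 0]) stool();
translate([-361, 267, 0]) stool();
translate([1557, 267, 0]) stool();
translate([393, 558, 733]) bookshelf();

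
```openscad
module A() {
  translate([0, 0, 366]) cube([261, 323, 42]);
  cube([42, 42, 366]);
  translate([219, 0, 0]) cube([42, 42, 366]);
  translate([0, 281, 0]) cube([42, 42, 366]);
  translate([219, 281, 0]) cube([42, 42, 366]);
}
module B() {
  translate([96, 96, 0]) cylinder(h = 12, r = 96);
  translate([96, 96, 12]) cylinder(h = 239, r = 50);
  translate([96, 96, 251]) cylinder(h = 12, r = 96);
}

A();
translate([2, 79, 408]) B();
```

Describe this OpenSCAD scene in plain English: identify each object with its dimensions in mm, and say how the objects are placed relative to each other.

A is a four-legged stool. The seat is 261×323 mm, 42 mm thick, top at z = 408 mm. It stands on four square legs, each 42×42 mm in cross-section, from z = 0 to the seat underside, each flush with a corner of the seat.

B is a spool: two coaxial disc flanges of radius 96 mm and thickness 12 mm, joined by a core cylinder of radius 50 mm and height 239 mm. The lower flange rests on z = 0 and the three cylinders share a vertical axis.

The spool is on top of the stool.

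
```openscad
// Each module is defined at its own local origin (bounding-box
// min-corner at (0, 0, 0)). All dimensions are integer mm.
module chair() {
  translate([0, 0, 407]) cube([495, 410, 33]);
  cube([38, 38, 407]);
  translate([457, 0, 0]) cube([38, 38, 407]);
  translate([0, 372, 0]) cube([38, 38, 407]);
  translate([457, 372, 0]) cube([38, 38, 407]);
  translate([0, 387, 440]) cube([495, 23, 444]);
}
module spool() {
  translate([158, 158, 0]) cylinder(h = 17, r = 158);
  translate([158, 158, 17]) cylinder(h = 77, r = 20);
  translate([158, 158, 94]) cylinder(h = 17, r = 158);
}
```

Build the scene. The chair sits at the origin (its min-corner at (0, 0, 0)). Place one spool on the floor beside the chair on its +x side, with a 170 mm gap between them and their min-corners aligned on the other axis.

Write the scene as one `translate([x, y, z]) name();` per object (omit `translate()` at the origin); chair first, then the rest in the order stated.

chair();
translate([665, 0, 0]) spool();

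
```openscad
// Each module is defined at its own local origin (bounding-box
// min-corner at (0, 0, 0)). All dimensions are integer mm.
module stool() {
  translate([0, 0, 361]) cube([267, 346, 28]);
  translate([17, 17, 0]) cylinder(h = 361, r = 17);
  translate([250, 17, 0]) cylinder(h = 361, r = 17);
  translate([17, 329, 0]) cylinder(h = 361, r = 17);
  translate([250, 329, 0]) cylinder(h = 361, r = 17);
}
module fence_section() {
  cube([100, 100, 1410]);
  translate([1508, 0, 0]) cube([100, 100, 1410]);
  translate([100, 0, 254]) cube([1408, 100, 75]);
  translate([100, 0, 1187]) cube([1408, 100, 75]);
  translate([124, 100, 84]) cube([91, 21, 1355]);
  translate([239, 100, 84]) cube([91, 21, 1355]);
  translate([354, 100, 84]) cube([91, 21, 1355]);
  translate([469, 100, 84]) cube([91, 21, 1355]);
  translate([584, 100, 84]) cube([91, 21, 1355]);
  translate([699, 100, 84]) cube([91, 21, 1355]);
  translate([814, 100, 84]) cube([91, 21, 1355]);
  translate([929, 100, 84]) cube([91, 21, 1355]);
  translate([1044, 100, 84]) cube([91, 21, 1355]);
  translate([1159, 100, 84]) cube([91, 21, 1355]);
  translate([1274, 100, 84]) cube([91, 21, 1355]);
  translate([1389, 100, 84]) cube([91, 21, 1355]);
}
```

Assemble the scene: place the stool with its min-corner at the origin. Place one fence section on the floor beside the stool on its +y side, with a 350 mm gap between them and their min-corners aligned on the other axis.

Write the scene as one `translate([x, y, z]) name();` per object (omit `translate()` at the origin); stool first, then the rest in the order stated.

stool();
translate([0, 696, 0]) fence_section();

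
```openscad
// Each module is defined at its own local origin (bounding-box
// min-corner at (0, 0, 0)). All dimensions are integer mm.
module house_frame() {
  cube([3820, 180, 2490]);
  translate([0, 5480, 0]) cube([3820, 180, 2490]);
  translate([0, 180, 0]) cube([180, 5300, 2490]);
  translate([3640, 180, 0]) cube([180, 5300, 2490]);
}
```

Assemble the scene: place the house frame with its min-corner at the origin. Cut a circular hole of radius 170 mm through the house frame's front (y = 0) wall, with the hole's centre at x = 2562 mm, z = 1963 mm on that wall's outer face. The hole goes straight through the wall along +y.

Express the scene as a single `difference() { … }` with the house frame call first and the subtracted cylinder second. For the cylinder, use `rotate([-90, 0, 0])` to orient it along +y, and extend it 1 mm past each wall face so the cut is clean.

difference() {
  house_frame();
  translate([2562, -1, 1963]) rotate([-90, 0, 0]) cylinder(h = 182, r = 170);
}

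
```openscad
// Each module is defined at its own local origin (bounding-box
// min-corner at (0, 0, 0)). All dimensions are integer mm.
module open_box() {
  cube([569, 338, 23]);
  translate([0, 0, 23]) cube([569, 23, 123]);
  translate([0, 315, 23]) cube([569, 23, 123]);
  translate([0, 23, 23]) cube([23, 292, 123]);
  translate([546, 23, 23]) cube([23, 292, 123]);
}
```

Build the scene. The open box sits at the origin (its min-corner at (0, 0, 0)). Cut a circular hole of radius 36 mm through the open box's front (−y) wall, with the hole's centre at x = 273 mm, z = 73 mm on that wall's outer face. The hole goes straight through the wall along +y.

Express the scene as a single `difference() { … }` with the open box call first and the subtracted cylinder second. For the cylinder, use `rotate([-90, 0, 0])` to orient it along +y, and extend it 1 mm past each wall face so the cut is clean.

difference() {
  open_box();
  translate([273, -1, 73]) rotate([-90, 0, 0]) cylinder(h = 25, r = 36);
}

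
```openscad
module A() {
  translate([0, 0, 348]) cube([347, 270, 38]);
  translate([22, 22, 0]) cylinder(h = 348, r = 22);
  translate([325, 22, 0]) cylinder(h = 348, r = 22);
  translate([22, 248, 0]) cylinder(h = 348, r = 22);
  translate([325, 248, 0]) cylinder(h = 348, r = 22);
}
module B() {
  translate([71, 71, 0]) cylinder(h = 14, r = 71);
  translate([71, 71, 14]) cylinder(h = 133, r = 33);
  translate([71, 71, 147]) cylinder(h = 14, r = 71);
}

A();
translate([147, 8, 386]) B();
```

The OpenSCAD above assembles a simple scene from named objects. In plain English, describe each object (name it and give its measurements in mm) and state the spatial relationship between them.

A is a four-legged stool. The seat is 347×270 mm, 38 mm thick, top at z = 386 mm. It stands on four round legs, each 44 mm in diameter, from z = 0 to the seat underside, each leg's axis is inset half a diameter from the nearest pair of seat edges (so the leg's bounding box is flush with the corner).

B is a spool: two coaxial disc flanges of radius 71 mm and thickness 14 mm, joined by a core cylinder of radius 33 mm and height 133 mm. The lower flange rests on z = 0 and the three cylinders share a vertical axis.

The spool is on top of the stool.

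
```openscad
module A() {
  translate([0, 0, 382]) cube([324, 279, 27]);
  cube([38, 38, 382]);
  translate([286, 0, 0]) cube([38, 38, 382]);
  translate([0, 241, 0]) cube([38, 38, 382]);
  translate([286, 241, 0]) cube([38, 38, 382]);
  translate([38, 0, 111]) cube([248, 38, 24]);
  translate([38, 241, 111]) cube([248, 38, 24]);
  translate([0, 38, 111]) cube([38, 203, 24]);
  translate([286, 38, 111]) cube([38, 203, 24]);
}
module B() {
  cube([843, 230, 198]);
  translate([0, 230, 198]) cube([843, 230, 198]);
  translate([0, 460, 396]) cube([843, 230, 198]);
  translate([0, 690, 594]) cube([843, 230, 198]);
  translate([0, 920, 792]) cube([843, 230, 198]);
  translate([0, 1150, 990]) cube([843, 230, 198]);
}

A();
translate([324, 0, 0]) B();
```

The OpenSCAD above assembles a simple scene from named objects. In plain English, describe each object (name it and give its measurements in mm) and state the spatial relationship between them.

A is a four-legged stool. The seat is 324×279 mm, 27 mm thick, top at z = 409 mm. It stands on four square legs, each 38×38 mm in cross-section, from z = 0 to the seat underside, each flush with a corner of the seat. Four stretchers, 38 mm wide and 24 mm tall, connect adjacent legs with their undersides at z = 111 mm, each running between the inner faces of the legs it joins and aligned with the legs' outer faces on the other axis.

B is a straight staircase of 6 solid steps. Each step is 843 mm wide (x), 230 mm deep (y, the going) and 198 mm tall (the rise). The first step rests on the floor; each subsequent step sits one going further in +y and one rise higher in +z, directly behind and above the previous step with no overlap.

The staircase is against the stool's +x side, with their −y faces flush.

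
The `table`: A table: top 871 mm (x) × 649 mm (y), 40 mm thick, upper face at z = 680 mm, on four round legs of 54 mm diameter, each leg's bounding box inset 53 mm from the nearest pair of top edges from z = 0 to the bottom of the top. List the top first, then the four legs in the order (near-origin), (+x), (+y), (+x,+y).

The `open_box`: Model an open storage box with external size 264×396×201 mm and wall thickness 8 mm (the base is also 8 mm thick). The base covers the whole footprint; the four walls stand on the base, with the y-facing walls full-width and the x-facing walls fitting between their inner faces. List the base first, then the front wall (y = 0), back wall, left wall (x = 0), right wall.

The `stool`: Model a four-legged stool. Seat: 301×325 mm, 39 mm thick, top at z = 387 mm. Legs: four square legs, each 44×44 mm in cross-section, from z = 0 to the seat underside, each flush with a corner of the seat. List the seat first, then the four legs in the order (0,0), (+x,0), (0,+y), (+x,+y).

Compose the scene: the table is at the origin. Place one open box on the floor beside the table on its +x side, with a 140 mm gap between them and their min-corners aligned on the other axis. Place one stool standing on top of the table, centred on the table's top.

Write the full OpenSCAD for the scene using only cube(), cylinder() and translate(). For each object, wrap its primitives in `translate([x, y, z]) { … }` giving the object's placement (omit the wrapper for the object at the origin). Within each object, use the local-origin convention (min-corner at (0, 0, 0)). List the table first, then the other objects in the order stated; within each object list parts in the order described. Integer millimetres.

translate([0, 0, 640]) cube([871, 649, 40]);
translate([80, 80, 0]) cylinder(h = 640, r = 27);
translate([791, 80, 0]) cylinder(h = 640, r = 27);
translate([80, 569, 0]) cylinder(h = 640, r = 27);
translate([791, 569, 0]) cylinder(h = 640, r = 27);
translate([1011, 0, 0]) {
  cube([264, 396, 8]);
  translate([0, 0, 8]) cube([264, 8, 193]);
  translate([0, 388, 8]) cube([264, 8, 193]);
  translate([0, 8, 8]) cube([8, 380, 193]);
  translate([256, 8, 8]) cube([8, 380, 193]);
}
translate([285, 162, 680]) {
  translate([0, 0, 348]) cube([301, 325, 39]);
  cube([44, 44, 348]);
  translate([257, 0, 0]) cube([44, 44, 348]);
  translate([0, 281, 0]) cube([44, 44, 348]);
  translate([257, 281, 0]) cube([44, 44, 348]);
}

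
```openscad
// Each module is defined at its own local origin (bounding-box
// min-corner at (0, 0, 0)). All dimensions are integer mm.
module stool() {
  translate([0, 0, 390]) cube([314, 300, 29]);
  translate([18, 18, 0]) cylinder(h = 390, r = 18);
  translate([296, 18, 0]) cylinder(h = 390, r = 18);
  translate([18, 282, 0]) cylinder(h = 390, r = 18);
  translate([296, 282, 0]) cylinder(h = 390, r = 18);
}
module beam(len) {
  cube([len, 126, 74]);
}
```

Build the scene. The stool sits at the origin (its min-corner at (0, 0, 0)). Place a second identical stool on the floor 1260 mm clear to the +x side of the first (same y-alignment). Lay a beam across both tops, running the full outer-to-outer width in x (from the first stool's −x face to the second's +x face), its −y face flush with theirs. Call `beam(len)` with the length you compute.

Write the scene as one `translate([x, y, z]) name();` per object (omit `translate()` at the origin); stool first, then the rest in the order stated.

stool();
translate([1574, 0, 0]) stool();
translate([0, 0, 419]) beam(1888);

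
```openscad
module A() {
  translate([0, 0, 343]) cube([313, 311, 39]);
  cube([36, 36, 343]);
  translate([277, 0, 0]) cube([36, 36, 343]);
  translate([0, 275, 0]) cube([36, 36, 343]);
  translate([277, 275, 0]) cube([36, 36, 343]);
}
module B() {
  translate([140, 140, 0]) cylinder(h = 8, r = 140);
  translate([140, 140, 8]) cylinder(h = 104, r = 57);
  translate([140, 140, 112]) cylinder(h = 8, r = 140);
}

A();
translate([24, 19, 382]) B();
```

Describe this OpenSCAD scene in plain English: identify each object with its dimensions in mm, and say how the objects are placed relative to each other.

A is a four-legged stool. The seat is a 313×311×39 mm slab whose top surface is at z = 382 mm; four square legs, each 36×36 mm in cross-section, run from the floor (z = 0) to the underside of the seat, each flush with a corner of the seat.

B is a spool: two coaxial disc flanges of radius 140 mm and thickness 8 mm, joined by a core cylinder of radius 57 mm and height 104 mm. The lower flange rests on z = 0 and the three cylinders share a vertical axis.

The spool is on top of the stool.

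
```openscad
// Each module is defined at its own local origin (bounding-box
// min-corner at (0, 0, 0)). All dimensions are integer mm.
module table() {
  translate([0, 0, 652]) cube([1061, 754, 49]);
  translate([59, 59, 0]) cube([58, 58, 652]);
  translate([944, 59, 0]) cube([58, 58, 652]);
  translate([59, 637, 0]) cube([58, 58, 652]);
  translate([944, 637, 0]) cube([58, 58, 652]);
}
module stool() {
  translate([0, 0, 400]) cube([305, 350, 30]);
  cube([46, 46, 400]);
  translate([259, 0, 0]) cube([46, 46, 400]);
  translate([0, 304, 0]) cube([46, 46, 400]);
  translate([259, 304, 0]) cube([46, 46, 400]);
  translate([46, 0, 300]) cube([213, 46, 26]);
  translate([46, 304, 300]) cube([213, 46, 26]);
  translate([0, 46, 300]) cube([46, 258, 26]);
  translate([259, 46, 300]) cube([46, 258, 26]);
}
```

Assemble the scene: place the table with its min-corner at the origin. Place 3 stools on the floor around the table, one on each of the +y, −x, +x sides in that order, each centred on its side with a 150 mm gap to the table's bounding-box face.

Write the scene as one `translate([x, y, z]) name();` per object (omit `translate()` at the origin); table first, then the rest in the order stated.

table();
translate([378, 904, 0]) stool();
translate([-455, 202, 0]) stool();
translate([1211, 202, 0]) stool();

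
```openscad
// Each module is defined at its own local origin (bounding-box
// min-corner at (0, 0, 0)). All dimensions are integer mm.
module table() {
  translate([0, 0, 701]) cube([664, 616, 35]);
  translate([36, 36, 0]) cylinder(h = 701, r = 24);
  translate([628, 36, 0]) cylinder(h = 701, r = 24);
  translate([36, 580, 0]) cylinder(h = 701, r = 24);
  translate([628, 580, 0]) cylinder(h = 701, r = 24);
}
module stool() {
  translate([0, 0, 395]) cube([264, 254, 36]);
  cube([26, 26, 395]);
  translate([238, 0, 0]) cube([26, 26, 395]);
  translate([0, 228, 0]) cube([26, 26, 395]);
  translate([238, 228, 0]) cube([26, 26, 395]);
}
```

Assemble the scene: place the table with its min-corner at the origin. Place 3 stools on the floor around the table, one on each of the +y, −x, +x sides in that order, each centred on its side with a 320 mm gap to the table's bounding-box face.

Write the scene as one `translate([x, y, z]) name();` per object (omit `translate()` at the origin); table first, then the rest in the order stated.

table();
translate([200, 936, 0]) stool();
translate([-584, 181, 0]) stool();
translate([984, 181, 0]) stool();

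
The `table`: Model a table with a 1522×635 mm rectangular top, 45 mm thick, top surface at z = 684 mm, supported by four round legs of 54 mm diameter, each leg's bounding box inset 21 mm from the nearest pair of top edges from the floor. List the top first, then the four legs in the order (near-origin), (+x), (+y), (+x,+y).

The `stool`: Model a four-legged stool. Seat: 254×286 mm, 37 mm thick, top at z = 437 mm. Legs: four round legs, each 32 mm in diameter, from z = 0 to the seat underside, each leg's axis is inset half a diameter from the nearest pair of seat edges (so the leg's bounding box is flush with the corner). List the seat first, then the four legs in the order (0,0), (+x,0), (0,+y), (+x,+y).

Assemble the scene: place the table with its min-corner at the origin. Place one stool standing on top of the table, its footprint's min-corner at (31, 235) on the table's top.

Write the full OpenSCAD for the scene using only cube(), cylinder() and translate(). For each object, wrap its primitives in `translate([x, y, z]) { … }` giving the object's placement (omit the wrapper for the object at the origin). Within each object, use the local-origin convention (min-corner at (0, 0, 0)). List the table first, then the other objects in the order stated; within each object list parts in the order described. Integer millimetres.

translate([0, 0, 639]) cube([1522, 635, 45]);
translate([48, 48, 0]) cylinder(h = 639, r = 27);
translate([1474, 48, 0]) cylinder(h = 639, r = 27);
translate([48, 587, 0]) cylinder(h = 639, r = 27);
translate([1474, 587, 0]) cylinder(h = 639, r = 27);
translate([31, 235, 684]) {
  translate([0, 0, 400]) cube([254, 286, 37]);
  translate([16, 16, 0]) cylinder(h = 400, r = 16);
  translate([238, 16, 0]) cylinder(h = 400, r = 16);
  translate([16, 270, 0]) cylinder(h = 400, r = 16);
  translate([238, 270, 0]) cylinder(h = 400, r = 16);
}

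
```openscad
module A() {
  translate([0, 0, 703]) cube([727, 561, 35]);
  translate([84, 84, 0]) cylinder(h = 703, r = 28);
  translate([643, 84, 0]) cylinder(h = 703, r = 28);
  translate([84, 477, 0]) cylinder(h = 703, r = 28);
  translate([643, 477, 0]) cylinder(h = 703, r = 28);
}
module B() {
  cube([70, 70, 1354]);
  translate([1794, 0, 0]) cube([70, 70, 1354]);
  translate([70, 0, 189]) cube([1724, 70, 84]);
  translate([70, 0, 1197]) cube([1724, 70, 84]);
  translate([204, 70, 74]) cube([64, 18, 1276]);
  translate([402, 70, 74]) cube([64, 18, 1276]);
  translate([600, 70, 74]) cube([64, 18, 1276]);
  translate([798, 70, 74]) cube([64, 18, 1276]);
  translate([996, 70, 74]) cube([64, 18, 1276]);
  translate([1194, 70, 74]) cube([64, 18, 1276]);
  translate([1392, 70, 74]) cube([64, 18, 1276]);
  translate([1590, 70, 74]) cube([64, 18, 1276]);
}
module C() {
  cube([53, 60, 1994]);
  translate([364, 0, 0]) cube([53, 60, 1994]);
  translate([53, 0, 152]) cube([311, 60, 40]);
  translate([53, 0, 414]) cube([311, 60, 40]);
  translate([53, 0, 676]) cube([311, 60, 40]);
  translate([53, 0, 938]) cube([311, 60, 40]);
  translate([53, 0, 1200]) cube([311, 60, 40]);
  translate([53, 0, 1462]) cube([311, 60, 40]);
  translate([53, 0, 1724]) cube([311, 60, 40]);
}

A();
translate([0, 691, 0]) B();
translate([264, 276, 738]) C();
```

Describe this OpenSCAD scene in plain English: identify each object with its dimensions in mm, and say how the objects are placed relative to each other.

A is a rectangular dining table. The top is 727×561×35 mm with its upper surface at z = 738 mm. It stands on four round legs of 56 mm diameter, each leg's bounding box inset 56 mm from the nearest pair of top edges, running from the floor to the underside of the top.

B is a fence section. Two 70×70 mm posts, 1354 mm tall, stand on the floor with a clear span of 1724 mm between their inner faces. Two horizontal rails of 70×84 mm section span the gap between the posts with their undersides at z = 189 mm and z = 1197 mm, flush with the posts' −y face. 8 pickets, each 64 mm wide, 18 mm thick and 1276 mm tall, are fixed to the +y face of the rails with their bottoms at z = 74 mm, evenly spaced across the span with equal gaps (rounded down to the nearest mm) at the −x end and between each pair — any rounding remainder accumulates at the +x end.

C is a straight ladder. Two 53×60 mm vertical rails, 1994 mm tall, stand 417 mm apart (outside-to-outside) with their front faces coplanar on the −y side. 7 rungs, each 60 mm deep and 40 mm tall, span between the inner faces of the rails, front faces flush with the rails. The lowest rung's underside is at z = 152 mm and rungs are spaced 262 mm apart (underside to underside).

The fence section is on the floor beside the table on its +y side. The ladder is on top of the table.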